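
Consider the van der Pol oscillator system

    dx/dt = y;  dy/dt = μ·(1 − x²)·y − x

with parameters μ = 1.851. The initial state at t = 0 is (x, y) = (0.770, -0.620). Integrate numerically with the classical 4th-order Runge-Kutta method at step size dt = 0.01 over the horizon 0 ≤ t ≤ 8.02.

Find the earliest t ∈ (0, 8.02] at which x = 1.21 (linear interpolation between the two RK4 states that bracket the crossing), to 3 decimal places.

t = 4.579

t=0.000: state=(0.770, -0.620)
step 1 (dt=0.01): k1=(-0.620, -1.237), k2=(-0.626, -1.244), k3=(-0.626, -1.244), k4=(-0.632, -1.252); state += dt/6·(k1+2k2+2k3+k4)
t=0.010: state=(0.764, -0.632)
t=0.020: state=(0.757, -0.645)
t=0.030: state=(0.751, -0.658)
continuing one RK4 step at a time; state shown every 50 steps (Δt=0.5):
t=0.500: state=(0.257, -1.574)
t=1.000: state=(-0.971, -3.130)
t=1.500: state=(-1.901, -0.394)
t=2.000: state=(-1.852, 0.327)
t=2.500: state=(-1.655, 0.449)
t=3.000: state=(-1.400, 0.584)
t=3.500: state=(-1.047, 0.870)
t=4.000: state=(-0.441, 1.726)
t=4.500: state=(0.926, 3.637)
t=4.570: state=(1.178, 3.511)
next step: t=4.580: state=(1.213, 3.471) — x has crossed 1.21
linear interpolation between t=4.570 (1.17800) and t=4.580 (1.21292) → t≈4.579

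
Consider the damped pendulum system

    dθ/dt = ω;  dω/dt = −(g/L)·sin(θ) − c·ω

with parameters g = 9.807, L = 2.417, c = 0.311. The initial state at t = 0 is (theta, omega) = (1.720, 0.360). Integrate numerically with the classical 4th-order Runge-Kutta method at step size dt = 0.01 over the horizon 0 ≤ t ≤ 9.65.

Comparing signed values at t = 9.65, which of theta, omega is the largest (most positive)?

largest component: omega

t=0.000: state=(1.720, 0.360)
step 1 (dt=0.01): k1=(0.360, -4.124), k2=(0.339, -4.117), k3=(0.339, -4.117), k4=(0.319, -4.110); state += dt/6·(k1+2k2+2k3+k4)
t=0.010: state=(1.723, 0.319)
t=0.020: state=(1.726, 0.278)
t=0.030: state=(1.729, 0.237)
continuing one RK4 step at a time; state shown every 50 steps (Δt=0.5):
t=0.500: state=(1.409, -1.557)
t=1.000: state=(0.277, -2.701)
t=1.500: state=(-0.900, -1.667)
t=2.000: state=(-1.245, 0.286)
t=2.500: state=(-0.682, 1.824)
t=3.000: state=(0.323, 1.862)
t=3.500: state=(0.922, 0.413)
t=4.000: state=(0.730, -1.100)
t=4.500: state=(-0.009, -1.609)
t=5.000: state=(-0.633, -0.712)
t=5.500: state=(-0.654, 0.599)
t=6.000: state=(-0.142, 1.270)
t=6.500: state=(0.415, 0.784)
t=7.000: state=(0.545, -0.273)
t=7.500: state=(0.205, -0.962)
t=8.000: state=(-0.259, -0.744)
t=8.500: state=(-0.437, 0.068)
t=9.000: state=(-0.222, 0.707)
t=9.500: state=(0.151, 0.658)
t=9.650: state=(0.239, 0.511)
compare at T: theta=0.239, omega=0.511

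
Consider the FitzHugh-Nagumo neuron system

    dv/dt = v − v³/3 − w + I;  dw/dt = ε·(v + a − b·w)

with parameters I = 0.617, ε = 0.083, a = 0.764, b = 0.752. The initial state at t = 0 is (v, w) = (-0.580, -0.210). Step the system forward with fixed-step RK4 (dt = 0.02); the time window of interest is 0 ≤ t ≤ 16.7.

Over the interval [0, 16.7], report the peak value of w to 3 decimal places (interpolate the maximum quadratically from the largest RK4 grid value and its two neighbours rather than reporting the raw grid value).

max w = 1.525

t=0.000: state=(-0.580, -0.210)
step 1 (dt=0.02): k1=(0.312, 0.028), k2=(0.314, 0.029), k3=(0.314, 0.029), k4=(0.316, 0.029); state += dt/6·(k1+2k2+2k3+k4)
t=0.020: state=(-0.574, -0.209)
t=0.040: state=(-0.567, -0.209)
t=0.060: state=(-0.561, -0.208)
continuing one RK4 step at a time; state shown every 50 steps (Δt=1):
t=1.000: state=(-0.130, -0.166)
t=2.000: state=(0.887, -0.069)
t=3.000: state=(1.815, 0.113)
t=4.000: state=(1.884, 0.319)
t=5.000: state=(1.817, 0.510)
t=6.000: state=(1.739, 0.684)
t=7.000: state=(1.657, 0.841)
t=8.000: state=(1.572, 0.981)
t=9.000: state=(1.482, 1.106)
t=10.000: state=(1.386, 1.216)
t=11.000: state=(1.280, 1.311)
t=12.000: state=(1.157, 1.392)
t=13.000: state=(1.006, 1.456)
t=14.000: state=(0.797, 1.502)
t=15.000: state=(0.445, 1.524)
t=16.000: state=(-0.355, 1.502)
t=16.700: state=(-1.353, 1.433)
largest grid value and its neighbours: w(15.100)=1.52470, w(15.120)=1.52471, w(15.140)=1.52470
parabola through these three points peaks at t≈15.120 with w≈1.52471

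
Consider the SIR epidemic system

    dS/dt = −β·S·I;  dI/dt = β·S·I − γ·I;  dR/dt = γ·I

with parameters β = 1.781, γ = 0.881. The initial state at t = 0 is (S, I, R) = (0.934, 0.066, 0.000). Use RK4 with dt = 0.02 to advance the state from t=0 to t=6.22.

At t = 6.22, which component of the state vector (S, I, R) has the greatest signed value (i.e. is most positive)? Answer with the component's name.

t=0.000: state=(0.934, 0.066, 0.000)
step 1 (dt=0.02): k1=(-0.110, 0.052, 0.058), k2=(-0.111, 0.052, 0.059), k3=(-0.111, 0.052, 0.059), k4=(-0.111, 0.052, 0.059); state += dt/6·(k1+2k2+2k3+k4)
t=0.020: state=(0.932, 0.067, 0.001)
t=0.040: state=(0.930, 0.068, 0.002)
t=0.060: state=(0.927, 0.069, 0.004)
continuing one RK4 step at a time; state shown every 25 steps (Δt=0.5):
t=0.500: state=(0.870, 0.095, 0.035)
t=1.000: state=(0.788, 0.128, 0.084)
t=1.500: state=(0.693, 0.159, 0.148)
t=2.000: state=(0.595, 0.182, 0.223)
t=2.500: state=(0.503, 0.191, 0.306)
t=3.000: state=(0.425, 0.186, 0.389)
t=3.500: state=(0.363, 0.169, 0.468)
t=4.000: state=(0.315, 0.147, 0.538)
t=4.500: state=(0.279, 0.123, 0.597)
t=5.000: state=(0.253, 0.101, 0.647)
t=5.500: state=(0.233, 0.080, 0.686)
t=6.000: state=(0.219, 0.063, 0.718)
t=6.220: state=(0.214, 0.057, 0.730)
compare at T: S=0.214, I=0.057, R=0.730

largest component: R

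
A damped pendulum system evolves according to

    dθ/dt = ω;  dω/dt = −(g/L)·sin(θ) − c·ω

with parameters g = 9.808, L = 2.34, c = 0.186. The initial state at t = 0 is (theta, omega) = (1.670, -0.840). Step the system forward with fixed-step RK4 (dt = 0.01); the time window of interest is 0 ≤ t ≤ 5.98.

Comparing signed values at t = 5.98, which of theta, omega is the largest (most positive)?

largest component: omega

t=0.000: state=(1.670, -0.840)
step 1 (dt=0.01): k1=(-0.840, -4.015), k2=(-0.860, -4.013), k3=(-0.860, -4.013), k4=(-0.880, -4.011); state += dt/6·(k1+2k2+2k3+k4)
t=0.010: state=(1.661, -0.880)
t=0.020: state=(1.652, -0.920)
t=0.030: state=(1.643, -0.960)
continuing one RK4 step at a time; state shown every 20 steps (Δt=0.2):
t=0.200: state=(1.422, -1.630)
t=0.400: state=(1.023, -2.342)
t=0.600: state=(0.501, -2.822)
t=0.800: state=(-0.078, -2.889)
t=1.000: state=(-0.623, -2.498)
t=1.200: state=(-1.056, -1.792)
t=1.400: state=(-1.332, -0.959)
t=1.600: state=(-1.439, -0.114)
t=1.800: state=(-1.379, 0.704)
t=2.000: state=(-1.161, 1.466)
t=2.200: state=(-0.801, 2.097)
t=2.400: state=(-0.340, 2.464)
t=2.600: state=(0.158, 2.446)
t=2.800: state=(0.613, 2.044)
t=3.000: state=(0.959, 1.383)
t=3.200: state=(1.159, 0.611)
t=3.400: state=(1.202, -0.176)
t=3.600: state=(1.091, -0.923)
t=3.800: state=(0.839, -1.569)
t=4.000: state=(0.477, -2.016)
t=4.200: state=(0.053, -2.157)
t=4.400: state=(-0.363, -1.949)
t=4.600: state=(-0.707, -1.454)
t=4.800: state=(-0.933, -0.794)
t=5.000: state=(-1.021, -0.077)
t=5.200: state=(-0.966, 0.620)
t=5.400: state=(-0.778, 1.231)
t=5.600: state=(-0.484, 1.675)
t=5.800: state=(-0.126, 1.861)
t=5.980: state=(0.205, 1.769)
compare at T: theta=0.205, omega=1.769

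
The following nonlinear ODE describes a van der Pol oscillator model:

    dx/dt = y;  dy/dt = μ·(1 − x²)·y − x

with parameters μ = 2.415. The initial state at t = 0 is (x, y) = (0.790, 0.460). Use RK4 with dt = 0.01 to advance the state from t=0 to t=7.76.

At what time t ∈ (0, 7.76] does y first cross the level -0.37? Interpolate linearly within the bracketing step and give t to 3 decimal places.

t = 0.989

t=0.000: state=(0.790, 0.460)
step 1 (dt=0.01): k1=(0.460, -0.372), k2=(0.458, -0.380), k3=(0.458, -0.380), k4=(0.456, -0.388); state += dt/6·(k1+2k2+2k3+k4)
t=0.010: state=(0.795, 0.456)
t=0.020: state=(0.799, 0.452)
t=0.030: state=(0.804, 0.448)
continuing one RK4 step at a time; state shown every 50 steps (Δt=0.5):
t=0.500: state=(0.944, 0.111)
t=0.980: state=(0.887, -0.360)
next step: t=0.990: state=(0.883, -0.371) — y has crossed -0.37
linear interpolation between t=0.980 (-0.36009) and t=0.990 (-0.37086) → t≈0.989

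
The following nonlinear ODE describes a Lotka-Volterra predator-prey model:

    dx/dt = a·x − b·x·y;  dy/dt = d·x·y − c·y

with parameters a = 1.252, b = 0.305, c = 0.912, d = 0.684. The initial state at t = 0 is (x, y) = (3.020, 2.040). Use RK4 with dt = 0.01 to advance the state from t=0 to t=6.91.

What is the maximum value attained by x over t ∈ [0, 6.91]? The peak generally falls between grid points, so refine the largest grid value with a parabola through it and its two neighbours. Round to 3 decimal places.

max x = 3.621

t=0.000: state=(3.020, 2.040)
step 1 (dt=0.01): k1=(1.902, 2.354), k2=(1.897, 2.380), k3=(1.897, 2.381), k4=(1.892, 2.408); state += dt/6·(k1+2k2+2k3+k4)
t=0.010: state=(3.039, 2.064)
t=0.020: state=(3.058, 2.088)
t=0.030: state=(3.077, 2.113)
continuing one RK4 step at a time; state shown every 25 steps (Δt=0.25):
t=0.250: state=(3.440, 2.827)
t=0.500: state=(3.621, 4.137)
t=0.750: state=(3.371, 6.030)
t=1.000: state=(2.687, 8.096)
t=1.250: state=(1.866, 9.506)
t=1.500: state=(1.213, 9.813)
t=1.750: state=(0.799, 9.250)
t=2.000: state=(0.560, 8.256)
t=2.250: state=(0.425, 7.142)
t=2.500: state=(0.352, 6.073)
t=2.750: state=(0.314, 5.116)
t=3.000: state=(0.300, 4.292)
t=3.250: state=(0.304, 3.597)
t=3.500: state=(0.324, 3.021)
t=3.750: state=(0.358, 2.549)
t=4.000: state=(0.409, 2.166)
t=4.250: state=(0.480, 1.861)
t=4.500: state=(0.576, 1.621)
t=4.750: state=(0.701, 1.438)
t=5.000: state=(0.863, 1.308)
t=5.250: state=(1.072, 1.228)
t=5.500: state=(1.337, 1.200)
t=5.750: state=(1.667, 1.234)
t=6.000: state=(2.067, 1.351)
t=6.250: state=(2.529, 1.592)
t=6.500: state=(3.017, 2.036)
t=6.750: state=(3.438, 2.821)
t=6.910: state=(3.596, 3.586)
largest grid value and its neighbours: x(0.490)=3.62110, x(0.500)=3.62110, x(0.510)=3.62039
parabola through these three points peaks at t≈0.495 with x≈3.62119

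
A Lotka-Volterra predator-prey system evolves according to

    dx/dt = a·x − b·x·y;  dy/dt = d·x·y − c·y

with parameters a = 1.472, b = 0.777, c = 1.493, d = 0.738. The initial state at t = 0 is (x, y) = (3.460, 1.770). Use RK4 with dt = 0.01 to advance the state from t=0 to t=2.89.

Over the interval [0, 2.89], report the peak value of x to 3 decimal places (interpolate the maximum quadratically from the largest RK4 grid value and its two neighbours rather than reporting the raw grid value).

max x = 3.471

t=0.000: state=(3.460, 1.770)
step 1 (dt=0.01): k1=(0.335, 1.877), k2=(0.310, 1.889), k3=(0.309, 1.889), k4=(0.284, 1.901); state += dt/6·(k1+2k2+2k3+k4)
t=0.010: state=(3.463, 1.789)
t=0.020: state=(3.466, 1.808)
t=0.030: state=(3.468, 1.827)
continuing one RK4 step at a time; state shown every 10 steps (Δt=0.1):
t=0.100: state=(3.467, 1.969)
t=0.200: state=(3.418, 2.187)
t=0.300: state=(3.312, 2.416)
t=0.400: state=(3.152, 2.642)
t=0.500: state=(2.950, 2.851)
t=0.600: state=(2.719, 3.028)
t=0.700: state=(2.476, 3.159)
t=0.800: state=(2.237, 3.237)
t=0.900: state=(2.013, 3.262)
t=1.000: state=(1.811, 3.234)
t=1.100: state=(1.636, 3.163)
t=1.200: state=(1.489, 3.057)
t=1.300: state=(1.367, 2.925)
t=1.400: state=(1.269, 2.776)
t=1.500: state=(1.192, 2.618)
t=1.600: state=(1.134, 2.457)
t=1.700: state=(1.092, 2.297)
t=1.800: state=(1.065, 2.142)
t=1.900: state=(1.051, 1.995)
t=2.000: state=(1.048, 1.857)
t=2.100: state=(1.057, 1.728)
t=2.200: state=(1.075, 1.610)
t=2.300: state=(1.104, 1.503)
t=2.400: state=(1.143, 1.406)
t=2.500: state=(1.191, 1.320)
t=2.600: state=(1.249, 1.244)
t=2.700: state=(1.317, 1.178)
t=2.800: state=(1.396, 1.121)
t=2.890: state=(1.475, 1.078)
largest grid value and its neighbours: x(0.050)=3.47030, x(0.060)=3.47078, x(0.070)=3.47071
parabola through these three points peaks at t≈0.064 with x≈3.47082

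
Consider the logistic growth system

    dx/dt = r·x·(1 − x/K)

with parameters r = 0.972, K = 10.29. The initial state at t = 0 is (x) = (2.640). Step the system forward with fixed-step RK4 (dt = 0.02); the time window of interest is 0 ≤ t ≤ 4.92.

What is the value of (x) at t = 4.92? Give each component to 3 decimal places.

(x) = (10.046)

t=0.000: state=(2.640)
step 1 (dt=0.02): k1=(1.908), k2=(1.917), k3=(1.917), k4=(1.926); state += dt/6·(k1+2k2+2k3+k4)
t=0.020: state=(2.678)
t=0.040: state=(2.717)
t=0.060: state=(2.756)
continuing one RK4 step at a time; state shown every 10 steps (Δt=0.2):
t=0.200: state=(3.039)
t=0.400: state=(3.471)
t=0.600: state=(3.932)
t=0.800: state=(4.413)
t=1.000: state=(4.909)
t=1.200: state=(5.408)
t=1.400: state=(5.903)
t=1.600: state=(6.384)
t=1.800: state=(6.843)
t=2.000: state=(7.273)
t=2.200: state=(7.671)
t=2.400: state=(8.032)
t=2.600: state=(8.356)
t=2.800: state=(8.643)
t=3.000: state=(8.894)
t=3.200: state=(9.113)
t=3.400: state=(9.301)
t=3.600: state=(9.461)
t=3.800: state=(9.598)
t=4.000: state=(9.713)
t=4.200: state=(9.811)
t=4.400: state=(9.892)
t=4.600: state=(9.960)
t=4.800: state=(10.017)
t=4.920: state=(10.046)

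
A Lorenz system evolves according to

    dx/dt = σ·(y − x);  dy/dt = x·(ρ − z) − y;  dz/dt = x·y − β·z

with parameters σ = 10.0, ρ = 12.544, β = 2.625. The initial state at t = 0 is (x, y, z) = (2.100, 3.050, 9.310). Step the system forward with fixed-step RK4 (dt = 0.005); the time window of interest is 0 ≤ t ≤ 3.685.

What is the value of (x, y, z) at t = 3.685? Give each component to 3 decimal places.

t=0.000: state=(2.100, 3.050, 9.310)
step 1 (dt=0.005): k1=(9.500, 3.741, -18.034), k2=(9.356, 3.905, -17.823), k3=(9.364, 3.902, -17.825), k4=(9.227, 4.065, -17.615); state += dt/6·(k1+2k2+2k3+k4)
t=0.005: state=(2.147, 3.070, 9.221)
t=0.010: state=(2.192, 3.091, 9.134)
t=0.015: state=(2.237, 3.113, 9.049)
continuing one RK4 step at a time; state shown every 40 steps (Δt=0.2):
t=0.200: state=(3.867, 4.981, 7.389)
t=0.400: state=(6.636, 8.001, 10.046)
t=0.600: state=(7.219, 6.195, 14.615)
t=0.800: state=(4.512, 3.449, 12.656)
t=1.000: state=(3.711, 3.906, 9.601)
t=1.200: state=(4.960, 5.923, 8.976)
t=1.400: state=(6.773, 7.286, 11.813)
t=1.600: state=(6.183, 5.257, 13.626)
t=1.800: state=(4.534, 4.060, 11.646)
t=2.000: state=(4.490, 4.870, 9.869)
t=2.200: state=(5.701, 6.389, 10.395)
t=2.400: state=(6.451, 6.354, 12.549)
t=2.600: state=(5.504, 4.881, 12.624)
t=2.800: state=(4.719, 4.633, 11.049)
t=3.000: state=(5.118, 5.539, 10.370)
t=3.200: state=(5.984, 6.292, 11.411)
t=3.400: state=(5.972, 5.665, 12.478)
t=3.600: state=(5.214, 4.901, 11.869)
t=3.685: state=(5.020, 4.883, 11.390)

(x, y, z) = (5.020, 4.883, 11.390)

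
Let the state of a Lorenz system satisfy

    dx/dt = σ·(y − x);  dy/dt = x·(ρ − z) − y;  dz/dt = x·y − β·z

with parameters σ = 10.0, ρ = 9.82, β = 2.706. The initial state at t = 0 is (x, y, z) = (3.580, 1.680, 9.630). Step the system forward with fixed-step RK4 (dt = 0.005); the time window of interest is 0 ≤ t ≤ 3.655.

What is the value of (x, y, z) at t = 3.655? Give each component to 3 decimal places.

t=0.000: state=(3.580, 1.680, 9.630)
step 1 (dt=0.005): k1=(-19.000, -1.000, -20.044), k2=(-18.550, -0.829, -19.997), k3=(-18.557, -0.830, -19.994), k4=(-18.114, -0.665, -19.944); state += dt/6·(k1+2k2+2k3+k4)
t=0.005: state=(3.487, 1.676, 9.530)
t=0.010: state=(3.399, 1.673, 9.431)
t=0.015: state=(3.315, 1.672, 9.332)
continuing one RK4 step at a time; state shown every 40 steps (Δt=0.2):
t=0.200: state=(2.182, 2.246, 6.329)
t=0.400: state=(3.081, 3.877, 4.901)
t=0.600: state=(5.236, 6.474, 6.331)
t=0.800: state=(6.783, 6.712, 10.525)
t=1.000: state=(5.093, 3.934, 11.000)
t=1.200: state=(3.532, 3.212, 8.538)
t=1.400: state=(3.666, 4.060, 6.904)
t=1.600: state=(4.856, 5.560, 7.248)
t=1.800: state=(5.891, 6.054, 9.339)
t=2.000: state=(5.339, 4.759, 10.222)
t=2.200: state=(4.309, 3.982, 9.049)
t=2.400: state=(4.171, 4.338, 7.898)
t=2.600: state=(4.796, 5.187, 7.919)
t=2.800: state=(5.403, 5.538, 8.975)
t=3.000: state=(5.222, 4.950, 9.595)
t=3.200: state=(4.649, 4.427, 9.082)
t=3.400: state=(4.486, 4.547, 8.383)
t=3.600: state=(4.800, 5.012, 8.312)
t=3.655: state=(4.916, 5.123, 8.422)

(x, y, z) = (4.916, 5.123, 8.422)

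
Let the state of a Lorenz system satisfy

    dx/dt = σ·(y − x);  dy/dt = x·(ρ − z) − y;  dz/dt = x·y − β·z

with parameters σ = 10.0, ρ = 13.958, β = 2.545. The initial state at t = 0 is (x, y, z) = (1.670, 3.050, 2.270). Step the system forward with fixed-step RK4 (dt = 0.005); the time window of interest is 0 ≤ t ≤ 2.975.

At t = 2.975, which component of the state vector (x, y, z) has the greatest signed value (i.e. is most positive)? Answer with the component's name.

t=0.000: state=(1.670, 3.050, 2.270)
step 1 (dt=0.005): k1=(13.800, 16.469, -0.684), k2=(13.867, 16.834, -0.504), k3=(13.874, 16.834, -0.503), k4=(13.948, 17.200, -0.319); state += dt/6·(k1+2k2+2k3+k4)
t=0.005: state=(1.739, 3.134, 2.267)
t=0.010: state=(1.810, 3.222, 2.267)
t=0.015: state=(1.881, 3.314, 2.268)
continuing one RK4 step at a time; state shown every 20 steps (Δt=0.1):
t=0.100: state=(3.348, 5.463, 2.705)
t=0.200: state=(6.071, 9.398, 5.230)
t=0.300: state=(9.530, 12.538, 12.048)
t=0.400: state=(10.504, 8.909, 19.735)
t=0.500: state=(7.010, 2.594, 19.694)
t=0.600: state=(3.236, 0.430, 15.831)
t=0.700: state=(1.386, 0.332, 12.333)
t=0.800: state=(0.810, 0.588, 9.602)
t=0.900: state=(0.790, 0.933, 7.496)
t=1.000: state=(1.066, 1.479, 5.909)
t=1.100: state=(1.652, 2.440, 4.814)
t=1.200: state=(2.726, 4.140, 4.365)
t=1.300: state=(4.584, 6.925, 5.177)
t=1.400: state=(7.331, 10.304, 8.673)
t=1.500: state=(9.710, 10.904, 15.252)
t=1.600: state=(8.938, 6.324, 19.323)
t=1.700: state=(5.638, 2.315, 17.622)
t=1.800: state=(3.039, 1.245, 14.263)
t=1.900: state=(1.926, 1.381, 11.321)
t=2.000: state=(1.758, 1.901, 9.033)
t=2.100: state=(2.150, 2.785, 7.400)
t=2.200: state=(3.054, 4.251, 6.540)
t=2.300: state=(4.595, 6.492, 6.892)
t=2.400: state=(6.767, 9.084, 9.340)
t=2.500: state=(8.704, 9.889, 14.052)
t=2.600: state=(8.562, 7.067, 17.672)
t=2.700: state=(6.292, 3.698, 17.173)
t=2.800: state=(4.058, 2.350, 14.601)
t=2.900: state=(2.931, 2.334, 11.998)
t=2.975: state=(2.721, 2.728, 10.391)
compare at T: x=2.721, y=2.728, z=10.391

largest component: z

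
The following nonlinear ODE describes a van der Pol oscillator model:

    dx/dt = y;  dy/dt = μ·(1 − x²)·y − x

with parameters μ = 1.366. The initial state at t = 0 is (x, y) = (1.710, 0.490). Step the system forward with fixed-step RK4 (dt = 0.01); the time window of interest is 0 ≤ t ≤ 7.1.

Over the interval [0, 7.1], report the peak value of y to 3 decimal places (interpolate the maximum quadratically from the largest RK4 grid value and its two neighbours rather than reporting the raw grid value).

max y = 3.071

t=0.000: state=(1.710, 0.490)
step 1 (dt=0.01): k1=(0.490, -2.998), k2=(0.475, -2.966), k3=(0.475, -2.967), k4=(0.460, -2.935); state += dt/6·(k1+2k2+2k3+k4)
t=0.010: state=(1.715, 0.460)
t=0.020: state=(1.719, 0.431)
t=0.030: state=(1.723, 0.403)
continuing one RK4 step at a time; state shown every 25 steps (Δt=0.25):
t=0.250: state=(1.755, -0.069)
t=0.500: state=(1.699, -0.350)
t=0.750: state=(1.590, -0.509)
t=1.000: state=(1.447, -0.634)
t=1.250: state=(1.272, -0.771)
t=1.500: state=(1.058, -0.957)
t=1.750: state=(0.785, -1.243)
t=2.000: state=(0.421, -1.707)
t=2.250: state=(-0.089, -2.415)
t=2.500: state=(-0.783, -3.039)
t=2.750: state=(-1.500, -2.412)
t=3.000: state=(-1.910, -0.900)
t=3.250: state=(-2.009, -0.022)
t=3.500: state=(-1.967, 0.306)
t=3.750: state=(-1.872, 0.438)
t=4.000: state=(-1.752, 0.517)
t=4.250: state=(-1.614, 0.592)
t=4.500: state=(-1.455, 0.682)
t=4.750: state=(-1.270, 0.806)
t=5.000: state=(-1.047, 0.991)
t=5.250: state=(-0.765, 1.286)
t=5.500: state=(-0.388, 1.770)
t=5.750: state=(0.141, 2.500)
t=6.000: state=(0.852, 3.069)
t=6.250: state=(1.557, 2.290)
t=6.500: state=(1.934, 0.785)
t=6.750: state=(2.013, -0.026)
t=7.000: state=(1.964, -0.324)
t=7.100: state=(1.928, -0.383)
largest grid value and its neighbours: y(6.000)=3.06948, y(6.010)=3.07117, y(6.020)=3.07028
parabola through these three points peaks at t≈6.012 with y≈3.07120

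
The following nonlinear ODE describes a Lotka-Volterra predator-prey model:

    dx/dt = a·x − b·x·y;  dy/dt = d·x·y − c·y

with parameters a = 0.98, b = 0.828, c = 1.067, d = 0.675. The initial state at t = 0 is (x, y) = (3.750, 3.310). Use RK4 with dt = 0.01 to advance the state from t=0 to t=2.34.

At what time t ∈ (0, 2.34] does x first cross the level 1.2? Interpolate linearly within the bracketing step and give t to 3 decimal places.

t = 0.486

t=0.000: state=(3.750, 3.310)
step 1 (dt=0.01): k1=(-6.603, 4.847), k2=(-6.619, 4.808), k3=(-6.618, 4.807), k4=(-6.633, 4.767); state += dt/6·(k1+2k2+2k3+k4)
t=0.010: state=(3.684, 3.358)
t=0.020: state=(3.617, 3.405)
t=0.030: state=(3.551, 3.452)
continuing one RK4 step at a time; state shown every 10 steps (Δt=0.1):
t=0.100: state=(3.086, 3.747)
t=0.200: state=(2.461, 4.060)
t=0.300: state=(1.924, 4.228)
t=0.400: state=(1.492, 4.262)
t=0.480: state=(1.219, 4.210)
next step: t=0.490: state=(1.189, 4.199) — x has crossed 1.2
linear interpolation between t=0.480 (1.21860) and t=0.490 (1.18850) → t≈0.486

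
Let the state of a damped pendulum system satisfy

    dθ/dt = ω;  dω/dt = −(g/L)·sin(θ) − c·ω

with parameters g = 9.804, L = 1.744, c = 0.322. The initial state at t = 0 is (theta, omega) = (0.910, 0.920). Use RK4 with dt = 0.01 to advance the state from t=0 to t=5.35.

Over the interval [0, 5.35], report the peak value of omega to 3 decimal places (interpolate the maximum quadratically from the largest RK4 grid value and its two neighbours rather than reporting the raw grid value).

max omega = 1.642

t=0.000: state=(0.910, 0.920)
step 1 (dt=0.01): k1=(0.920, -4.734), k2=(0.896, -4.743), k3=(0.896, -4.742), k4=(0.873, -4.750); state += dt/6·(k1+2k2+2k3+k4)
t=0.010: state=(0.919, 0.873)
t=0.020: state=(0.927, 0.825)
t=0.030: state=(0.935, 0.777)
continuing one RK4 step at a time; state shown every 20 steps (Δt=0.2):
t=0.200: state=(0.998, -0.036)
t=0.400: state=(0.900, -0.927)
t=0.600: state=(0.640, -1.633)
t=0.800: state=(0.269, -2.011)
t=1.000: state=(-0.135, -1.954)
t=1.200: state=(-0.485, -1.491)
t=1.400: state=(-0.715, -0.773)
t=1.600: state=(-0.789, 0.030)
t=1.800: state=(-0.706, 0.778)
t=2.000: state=(-0.490, 1.349)
t=2.200: state=(-0.187, 1.628)
t=2.400: state=(0.137, 1.549)
t=2.600: state=(0.412, 1.150)
t=2.800: state=(0.584, 0.549)
t=3.000: state=(0.627, -0.115)
t=3.200: state=(0.542, -0.717)
t=3.400: state=(0.352, -1.148)
t=3.600: state=(0.100, -1.321)
t=3.800: state=(-0.157, -1.204)
t=4.000: state=(-0.365, -0.841)
t=4.200: state=(-0.484, -0.331)
t=4.400: state=(-0.495, 0.211)
t=4.600: state=(-0.405, 0.678)
t=4.800: state=(-0.235, 0.982)
t=5.000: state=(-0.027, 1.063)
t=5.200: state=(0.174, 0.913)
t=5.350: state=(0.295, 0.676)
largest grid value and its neighbours: omega(2.250)=1.64197, omega(2.260)=1.64210, omega(2.270)=1.64132
parabola through these three points peaks at t≈2.256 with omega≈1.64216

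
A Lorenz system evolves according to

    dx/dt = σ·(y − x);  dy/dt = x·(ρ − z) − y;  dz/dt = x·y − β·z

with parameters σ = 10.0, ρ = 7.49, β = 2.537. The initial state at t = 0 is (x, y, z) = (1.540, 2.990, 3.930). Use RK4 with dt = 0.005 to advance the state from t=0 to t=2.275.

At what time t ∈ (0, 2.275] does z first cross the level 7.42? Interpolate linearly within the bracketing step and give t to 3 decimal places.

t = 0.535

t=0.000: state=(1.540, 2.990, 3.930)
step 1 (dt=0.005): k1=(14.500, 2.492, -5.366), k2=(14.200, 2.636, -5.214), k3=(14.211, 2.633, -5.216), k4=(13.921, 2.774, -5.066); state += dt/6·(k1+2k2+2k3+k4)
t=0.005: state=(1.611, 3.003, 3.904)
t=0.010: state=(1.679, 3.018, 3.879)
t=0.015: state=(1.745, 3.034, 3.856)
continuing one RK4 step at a time; state shown every 20 steps (Δt=0.1):
t=0.100: state=(2.611, 3.466, 3.661)
t=0.200: state=(3.420, 4.218, 3.876)
t=0.300: state=(4.222, 5.013, 4.585)
t=0.400: state=(4.944, 5.559, 5.733)
t=0.500: state=(5.367, 5.565, 7.027)
t=0.530: state=(5.404, 5.446, 7.369)
next step: t=0.535: state=(5.405, 5.422, 7.422) — z has crossed 7.42
linear interpolation between t=0.530 (7.36940) and t=0.535 (7.42243) → t≈0.535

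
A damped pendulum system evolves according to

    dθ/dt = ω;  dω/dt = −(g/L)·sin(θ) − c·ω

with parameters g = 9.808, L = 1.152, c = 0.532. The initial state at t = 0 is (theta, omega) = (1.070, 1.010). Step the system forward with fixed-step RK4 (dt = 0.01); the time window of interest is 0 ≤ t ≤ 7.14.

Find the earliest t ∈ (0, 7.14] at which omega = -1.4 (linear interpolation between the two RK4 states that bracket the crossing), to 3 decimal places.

t=0.000: state=(1.070, 1.010)
step 1 (dt=0.01): k1=(1.010, -8.006), k2=(0.970, -8.005), k3=(0.970, -8.004), k4=(0.930, -8.002); state += dt/6·(k1+2k2+2k3+k4)
t=0.010: state=(1.080, 0.930)
t=0.020: state=(1.089, 0.850)
t=0.030: state=(1.097, 0.770)
continuing one RK4 step at a time; state shown every 25 steps (Δt=0.25):
t=0.250: state=(1.078, -0.904)
t=0.320: state=(0.998, -1.376)
next step: t=0.330: state=(0.984, -1.439) — omega has crossed -1.4
linear interpolation between t=0.320 (-1.37573) and t=0.330 (-1.43946) → t≈0.324

t = 0.324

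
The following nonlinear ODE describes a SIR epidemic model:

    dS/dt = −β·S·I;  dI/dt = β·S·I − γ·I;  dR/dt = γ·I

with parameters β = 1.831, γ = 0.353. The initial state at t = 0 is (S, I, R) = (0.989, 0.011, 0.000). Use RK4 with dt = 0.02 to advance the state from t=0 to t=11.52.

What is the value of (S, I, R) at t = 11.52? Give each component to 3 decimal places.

(S, I, R) = (0.008, 0.059, 0.933)

t=0.000: state=(0.989, 0.011, 0.000)
step 1 (dt=0.02): k1=(-0.020, 0.016, 0.004), k2=(-0.020, 0.016, 0.004), k3=(-0.020, 0.016, 0.004), k4=(-0.021, 0.017, 0.004); state += dt/6·(k1+2k2+2k3+k4)
t=0.020: state=(0.989, 0.011, 0.000)
t=0.040: state=(0.988, 0.012, 0.000)
t=0.060: state=(0.988, 0.012, 0.000)
continuing one RK4 step at a time; state shown every 25 steps (Δt=0.5):
t=0.500: state=(0.974, 0.023, 0.003)
t=1.000: state=(0.946, 0.046, 0.009)
t=1.500: state=(0.891, 0.089, 0.020)
t=2.000: state=(0.796, 0.162, 0.042)
t=2.500: state=(0.655, 0.265, 0.079)
t=3.000: state=(0.488, 0.376, 0.136)
t=3.500: state=(0.332, 0.457, 0.210)
t=4.000: state=(0.215, 0.491, 0.295)
t=4.500: state=(0.137, 0.482, 0.381)
t=5.000: state=(0.089, 0.447, 0.463)
t=5.500: state=(0.061, 0.401, 0.538)
t=6.000: state=(0.043, 0.352, 0.605)
t=6.500: state=(0.032, 0.305, 0.663)
t=7.000: state=(0.025, 0.263, 0.713)
t=7.500: state=(0.020, 0.225, 0.756)
t=8.000: state=(0.016, 0.191, 0.792)
t=8.500: state=(0.014, 0.163, 0.824)
t=9.000: state=(0.012, 0.138, 0.850)
t=9.500: state=(0.011, 0.117, 0.872)
t=10.000: state=(0.010, 0.099, 0.891)
t=10.500: state=(0.009, 0.084, 0.908)
t=11.000: state=(0.008, 0.071, 0.921)
t=11.500: state=(0.008, 0.060, 0.933)
t=11.520: state=(0.008, 0.059, 0.933)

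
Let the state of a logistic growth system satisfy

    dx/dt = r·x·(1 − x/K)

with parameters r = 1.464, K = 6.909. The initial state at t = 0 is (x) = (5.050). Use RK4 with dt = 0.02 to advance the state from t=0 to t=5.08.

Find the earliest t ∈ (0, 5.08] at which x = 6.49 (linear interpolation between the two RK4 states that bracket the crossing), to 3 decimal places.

t=0.000: state=(5.050)
step 1 (dt=0.02): k1=(1.989), k2=(1.976), k3=(1.976), k4=(1.962); state += dt/6·(k1+2k2+2k3+k4)
t=0.020: state=(5.090)
t=0.040: state=(5.128)
t=0.060: state=(5.167)
continuing one RK4 step at a time; state shown every 10 steps (Δt=0.2):
t=0.200: state=(5.420)
t=0.400: state=(5.734)
t=0.600: state=(5.993)
t=0.800: state=(6.201)
t=1.000: state=(6.367)
t=1.180: state=(6.485)
next step: t=1.200: state=(6.496) — x has crossed 6.49
linear interpolation between t=1.180 (6.48474) and t=1.200 (6.49625) → t≈1.189

t = 1.189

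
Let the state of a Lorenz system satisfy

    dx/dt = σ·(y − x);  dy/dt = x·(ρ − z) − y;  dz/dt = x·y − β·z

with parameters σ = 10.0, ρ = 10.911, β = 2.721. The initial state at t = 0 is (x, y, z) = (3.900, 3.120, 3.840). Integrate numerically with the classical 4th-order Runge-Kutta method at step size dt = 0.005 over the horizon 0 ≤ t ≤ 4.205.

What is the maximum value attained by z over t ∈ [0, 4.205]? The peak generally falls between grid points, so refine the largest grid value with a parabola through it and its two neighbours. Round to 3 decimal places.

t=0.000: state=(3.900, 3.120, 3.840)
step 1 (dt=0.005): k1=(-7.800, 24.457, 1.719), k2=(-6.994, 24.241, 1.884), k3=(-7.019, 24.254, 1.887), k4=(-6.236, 24.051, 2.053); state += dt/6·(k1+2k2+2k3+k4)
t=0.005: state=(3.865, 3.241, 3.849)
t=0.010: state=(3.837, 3.361, 3.861)
t=0.015: state=(3.817, 3.478, 3.873)
continuing one RK4 step at a time; state shown every 40 steps (Δt=0.2):
t=0.200: state=(5.771, 7.539, 6.241)
t=0.400: state=(7.906, 7.461, 12.986)
t=0.600: state=(4.779, 3.078, 12.446)
t=0.800: state=(2.933, 2.730, 8.674)
t=1.000: state=(3.493, 4.186, 6.672)
t=1.200: state=(5.467, 6.608, 7.744)
t=1.400: state=(6.847, 6.746, 11.511)
t=1.600: state=(5.268, 4.217, 11.770)
t=1.800: state=(3.916, 3.696, 9.375)
t=2.000: state=(4.259, 4.758, 8.020)
t=2.200: state=(5.551, 6.201, 8.936)
t=2.400: state=(6.146, 5.976, 11.011)
t=2.600: state=(5.176, 4.589, 10.953)
t=2.800: state=(4.437, 4.342, 9.497)
t=3.000: state=(4.749, 5.105, 8.806)
t=3.200: state=(5.537, 5.865, 9.577)
t=3.400: state=(5.709, 5.533, 10.656)
t=3.600: state=(5.102, 4.782, 10.431)
t=3.800: state=(4.745, 4.736, 9.565)
t=4.000: state=(5.016, 5.253, 9.292)
t=4.200: state=(5.460, 5.604, 9.862)
t=4.205: state=(5.467, 5.605, 9.880)
largest grid value and its neighbours: z(0.475)=13.90150, z(0.480)=13.90234, z(0.485)=13.89639
parabola through these three points peaks at t≈0.478 with z≈13.90282

max z = 13.903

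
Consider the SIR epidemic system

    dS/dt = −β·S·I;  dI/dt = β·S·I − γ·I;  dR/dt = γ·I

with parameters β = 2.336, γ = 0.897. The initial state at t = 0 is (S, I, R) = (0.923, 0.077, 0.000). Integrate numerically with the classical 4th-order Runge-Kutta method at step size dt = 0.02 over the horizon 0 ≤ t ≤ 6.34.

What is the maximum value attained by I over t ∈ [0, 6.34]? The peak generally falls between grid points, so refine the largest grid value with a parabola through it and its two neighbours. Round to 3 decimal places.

t=0.000: state=(0.923, 0.077, 0.000)
step 1 (dt=0.02): k1=(-0.166, 0.097, 0.069), k2=(-0.168, 0.098, 0.070), k3=(-0.168, 0.098, 0.070), k4=(-0.170, 0.099, 0.071); state += dt/6·(k1+2k2+2k3+k4)
t=0.020: state=(0.920, 0.079, 0.001)
t=0.040: state=(0.916, 0.081, 0.003)
t=0.060: state=(0.913, 0.083, 0.004)
continuing one RK4 step at a time; state shown every 25 steps (Δt=0.5):
t=0.500: state=(0.816, 0.136, 0.047)
t=1.000: state=(0.668, 0.208, 0.124)
t=1.500: state=(0.506, 0.263, 0.231)
t=2.000: state=(0.367, 0.279, 0.354)
t=2.500: state=(0.267, 0.257, 0.476)
t=3.000: state=(0.203, 0.215, 0.582)
t=3.500: state=(0.162, 0.170, 0.668)
t=4.000: state=(0.136, 0.129, 0.735)
t=4.500: state=(0.120, 0.096, 0.785)
t=5.000: state=(0.109, 0.070, 0.822)
t=5.500: state=(0.101, 0.050, 0.848)
t=6.000: state=(0.096, 0.036, 0.868)
t=6.340: state=(0.094, 0.029, 0.877)
largest grid value and its neighbours: I(1.900)=0.27917, I(1.920)=0.27924, I(1.940)=0.27924
parabola through these three points peaks at t≈1.930 with I≈0.27925

max I = 0.279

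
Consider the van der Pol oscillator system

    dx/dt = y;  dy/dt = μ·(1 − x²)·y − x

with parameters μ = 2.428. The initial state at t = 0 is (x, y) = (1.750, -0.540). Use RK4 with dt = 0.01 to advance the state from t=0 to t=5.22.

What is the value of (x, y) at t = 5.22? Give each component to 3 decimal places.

(x, y) = (-1.189, 0.632)

t=0.000: state=(1.750, -0.540)
step 1 (dt=0.01): k1=(-0.540, 0.954), k2=(-0.535, 0.921), k3=(-0.535, 0.922), k4=(-0.531, 0.889); state += dt/6·(k1+2k2+2k3+k4)
t=0.010: state=(1.745, -0.531)
t=0.020: state=(1.739, -0.522)
t=0.030: state=(1.734, -0.514)
continuing one RK4 step at a time; state shown every 20 steps (Δt=0.2):
t=0.200: state=(1.654, -0.440)
t=0.400: state=(1.568, -0.428)
t=0.600: state=(1.481, -0.452)
t=0.800: state=(1.386, -0.496)
t=1.000: state=(1.281, -0.563)
t=1.200: state=(1.159, -0.663)
t=1.400: state=(1.012, -0.816)
t=1.600: state=(0.826, -1.070)
t=1.800: state=(0.571, -1.525)
t=2.000: state=(0.189, -2.386)
t=2.200: state=(-0.423, -3.785)
t=2.400: state=(-1.260, -4.094)
t=2.600: state=(-1.853, -1.685)
t=2.800: state=(-2.015, -0.216)
t=3.000: state=(-2.011, 0.161)
t=3.200: state=(-1.968, 0.250)
t=3.400: state=(-1.915, 0.280)
t=3.600: state=(-1.857, 0.298)
t=3.800: state=(-1.795, 0.316)
t=4.000: state=(-1.730, 0.335)
t=4.200: state=(-1.661, 0.359)
t=4.400: state=(-1.587, 0.387)
t=4.600: state=(-1.506, 0.423)
t=4.800: state=(-1.417, 0.470)
t=5.000: state=(-1.317, 0.533)
t=5.200: state=(-1.202, 0.621)
t=5.220: state=(-1.189, 0.632)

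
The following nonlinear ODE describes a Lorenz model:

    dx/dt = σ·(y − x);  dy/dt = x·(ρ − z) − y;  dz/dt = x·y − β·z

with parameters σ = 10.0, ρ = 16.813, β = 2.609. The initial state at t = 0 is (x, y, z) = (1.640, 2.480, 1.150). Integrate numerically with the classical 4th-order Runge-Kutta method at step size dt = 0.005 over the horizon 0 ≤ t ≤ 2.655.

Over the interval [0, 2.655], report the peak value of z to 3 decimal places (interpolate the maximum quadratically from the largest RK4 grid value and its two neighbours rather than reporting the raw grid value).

t=0.000: state=(1.640, 2.480, 1.150)
step 1 (dt=0.005): k1=(8.400, 23.207, 1.067), k2=(8.770, 23.474, 1.208), k3=(8.768, 23.487, 1.211), k4=(9.136, 23.766, 1.358); state += dt/6·(k1+2k2+2k3+k4)
t=0.005: state=(1.684, 2.597, 1.156)
t=0.010: state=(1.731, 2.718, 1.164)
t=0.015: state=(1.782, 2.841, 1.173)
continuing one RK4 step at a time; state shown every 20 steps (Δt=0.1):
t=0.100: state=(3.232, 5.650, 1.741)
t=0.200: state=(6.720, 11.338, 5.087)
t=0.300: state=(11.726, 15.967, 15.911)
t=0.400: state=(12.033, 7.762, 26.424)
t=0.500: state=(5.801, -0.467, 22.832)
t=0.600: state=(1.270, -1.551, 17.258)
t=0.700: state=(-0.455, -1.418, 13.265)
t=0.800: state=(-1.141, -1.706, 10.334)
t=0.900: state=(-1.792, -2.605, 8.237)
t=1.000: state=(-2.907, -4.398, 7.063)
t=1.100: state=(-4.923, -7.523, 7.497)
t=1.200: state=(-8.040, -11.451, 11.348)
t=1.300: state=(-10.663, -11.720, 19.046)
t=1.400: state=(-9.301, -5.855, 22.819)
t=1.500: state=(-5.416, -1.853, 19.864)
t=1.600: state=(-2.839, -1.241, 15.784)
t=1.700: state=(-1.976, -1.710, 12.446)
t=1.800: state=(-2.120, -2.627, 9.965)
t=1.900: state=(-2.981, -4.221, 8.434)
t=2.000: state=(-4.685, -6.894, 8.370)
t=2.100: state=(-7.361, -10.360, 11.125)
t=2.200: state=(-9.934, -11.484, 17.419)
t=2.300: state=(-9.523, -7.164, 21.896)
t=2.400: state=(-6.302, -2.935, 20.234)
t=2.500: state=(-3.661, -1.867, 16.527)
t=2.600: state=(-2.625, -2.240, 13.257)
t=2.655: state=(-2.565, -2.713, 11.810)
largest grid value and its neighbours: z(0.410)=26.57697, z(0.415)=26.58760, z(0.420)=26.55748
parabola through these three points peaks at t≈0.414 with z≈26.58876

max z = 26.589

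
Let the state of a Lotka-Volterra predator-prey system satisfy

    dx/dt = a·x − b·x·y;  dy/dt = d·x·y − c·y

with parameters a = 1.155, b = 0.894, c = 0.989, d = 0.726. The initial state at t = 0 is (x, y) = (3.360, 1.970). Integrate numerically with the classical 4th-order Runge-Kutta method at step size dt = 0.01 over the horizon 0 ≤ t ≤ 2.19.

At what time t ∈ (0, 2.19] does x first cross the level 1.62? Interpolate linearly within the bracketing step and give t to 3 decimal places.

t = 0.578

t=0.000: state=(3.360, 1.970)
step 1 (dt=0.01): k1=(-2.037, 2.857), k2=(-2.073, 2.863), k3=(-2.073, 2.863), k4=(-2.110, 2.869); state += dt/6·(k1+2k2+2k3+k4)
t=0.010: state=(3.339, 1.999)
t=0.020: state=(3.318, 2.027)
t=0.030: state=(3.296, 2.056)
continuing one RK4 step at a time; state shown every 10 steps (Δt=0.1):
t=0.100: state=(3.122, 2.259)
t=0.200: state=(2.827, 2.540)
t=0.300: state=(2.500, 2.792)
t=0.400: state=(2.165, 2.996)
t=0.500: state=(1.847, 3.138)
t=0.570: state=(1.642, 3.200)
next step: t=0.580: state=(1.614, 3.206) — x has crossed 1.62
linear interpolation between t=0.570 (1.64170) and t=0.580 (1.61389) → t≈0.578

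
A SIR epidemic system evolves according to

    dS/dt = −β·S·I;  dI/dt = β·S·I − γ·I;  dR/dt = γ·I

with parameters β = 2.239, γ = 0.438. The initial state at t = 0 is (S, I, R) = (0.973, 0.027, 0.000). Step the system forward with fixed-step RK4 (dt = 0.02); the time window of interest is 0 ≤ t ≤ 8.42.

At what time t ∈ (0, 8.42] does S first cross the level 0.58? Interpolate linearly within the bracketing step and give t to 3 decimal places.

t = 1.727

t=0.000: state=(0.973, 0.027, 0.000)
step 1 (dt=0.02): k1=(-0.059, 0.047, 0.012), k2=(-0.060, 0.048, 0.012), k3=(-0.060, 0.048, 0.012), k4=(-0.061, 0.049, 0.012); state += dt/6·(k1+2k2+2k3+k4)
t=0.020: state=(0.972, 0.028, 0.000)
t=0.040: state=(0.971, 0.029, 0.000)
t=0.060: state=(0.969, 0.030, 0.001)
continuing one RK4 step at a time; state shown every 25 steps (Δt=0.5):
t=0.500: state=(0.928, 0.063, 0.009)
t=1.000: state=(0.833, 0.137, 0.030)
t=1.500: state=(0.671, 0.256, 0.073)
t=1.720: state=(0.583, 0.317, 0.100)
next step: t=1.740: state=(0.575, 0.322, 0.103) — S has crossed 0.58
linear interpolation between t=1.720 (0.58291) and t=1.740 (0.57463) → t≈1.727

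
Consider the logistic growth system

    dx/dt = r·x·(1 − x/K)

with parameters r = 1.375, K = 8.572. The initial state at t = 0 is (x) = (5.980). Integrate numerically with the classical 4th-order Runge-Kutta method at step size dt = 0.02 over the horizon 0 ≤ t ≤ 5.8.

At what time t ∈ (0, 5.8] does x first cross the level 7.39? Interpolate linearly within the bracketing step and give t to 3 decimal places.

t=0.000: state=(5.980)
step 1 (dt=0.02): k1=(2.486), k2=(2.473), k3=(2.473), k4=(2.459); state += dt/6·(k1+2k2+2k3+k4)
t=0.020: state=(6.029)
t=0.040: state=(6.078)
t=0.060: state=(6.127)
continuing one RK4 step at a time; state shown every 10 steps (Δt=0.2):
t=0.200: state=(6.449)
t=0.400: state=(6.857)
t=0.600: state=(7.204)
t=0.720: state=(7.383)
next step: t=0.740: state=(7.411) — x has crossed 7.39
linear interpolation between t=0.720 (7.38292) and t=0.740 (7.41081) → t≈0.725

t = 0.725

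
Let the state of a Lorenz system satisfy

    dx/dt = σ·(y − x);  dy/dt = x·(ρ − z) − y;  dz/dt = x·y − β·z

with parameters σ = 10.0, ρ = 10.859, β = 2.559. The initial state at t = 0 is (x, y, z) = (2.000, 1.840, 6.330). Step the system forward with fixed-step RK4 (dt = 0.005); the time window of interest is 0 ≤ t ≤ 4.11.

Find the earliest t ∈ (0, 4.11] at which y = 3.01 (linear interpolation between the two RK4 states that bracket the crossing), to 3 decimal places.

t = 0.135

t=0.000: state=(2.000, 1.840, 6.330)
step 1 (dt=0.005): k1=(-1.600, 7.218, -12.518), k2=(-1.380, 7.244, -12.410), k3=(-1.384, 7.246, -12.409), k4=(-1.168, 7.274, -12.300); state += dt/6·(k1+2k2+2k3+k4)
t=0.005: state=(1.993, 1.876, 6.268)
t=0.010: state=(1.988, 1.913, 6.207)
t=0.015: state=(1.986, 1.950, 6.147)
t=0.135: state=(2.380, 3.010, 5.069)
next step: t=0.140: state=(2.412, 3.064, 5.041) — y has crossed 3.01
linear interpolation between t=0.135 (3.00977) and t=0.140 (3.06411) → t≈0.135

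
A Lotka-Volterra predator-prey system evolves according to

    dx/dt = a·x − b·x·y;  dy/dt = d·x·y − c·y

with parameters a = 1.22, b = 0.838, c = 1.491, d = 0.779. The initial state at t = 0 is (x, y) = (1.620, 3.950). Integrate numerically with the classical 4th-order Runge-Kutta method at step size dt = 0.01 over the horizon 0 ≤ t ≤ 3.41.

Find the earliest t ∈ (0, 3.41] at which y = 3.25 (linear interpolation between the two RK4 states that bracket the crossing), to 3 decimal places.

t = 0.342

t=0.000: state=(1.620, 3.950)
step 1 (dt=0.01): k1=(-3.386, -0.905), k2=(-3.345, -0.956), k3=(-3.345, -0.955), k4=(-3.303, -1.005); state += dt/6·(k1+2k2+2k3+k4)
t=0.010: state=(1.587, 3.940)
t=0.020: state=(1.554, 3.930)
t=0.030: state=(1.522, 3.918)
continuing one RK4 step at a time; state shown every 20 steps (Δt=0.2):
t=0.200: state=(1.093, 3.608)
t=0.340: state=(0.867, 3.256)
next step: t=0.350: state=(0.854, 3.229) — y has crossed 3.25
linear interpolation between t=0.340 (3.25595) and t=0.350 (3.22933) → t≈0.342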